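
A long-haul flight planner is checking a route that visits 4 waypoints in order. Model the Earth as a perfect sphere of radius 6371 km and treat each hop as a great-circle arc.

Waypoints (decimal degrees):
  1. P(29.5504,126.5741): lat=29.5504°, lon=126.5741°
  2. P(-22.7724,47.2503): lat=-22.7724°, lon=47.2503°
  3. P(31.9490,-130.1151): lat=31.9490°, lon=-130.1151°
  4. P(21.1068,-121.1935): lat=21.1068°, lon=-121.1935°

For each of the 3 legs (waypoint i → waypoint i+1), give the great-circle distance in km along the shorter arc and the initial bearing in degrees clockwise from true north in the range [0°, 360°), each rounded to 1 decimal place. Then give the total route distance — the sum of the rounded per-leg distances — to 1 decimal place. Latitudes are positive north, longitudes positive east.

Leg 1: dist=10277.1 km, bearing=245.1°
Leg 2: dist=18962.2 km, bearing=346.3°
Leg 3: dist=1495.6 km, bearing=141.5°
Total: 30734.9 km

Leg 1: φ1=0.5157518, φ2=-0.3974534, Δφ=-0.9132051, Δλ=-1.3844615 rad; a=sin²(Δφ/2)+cosφ1·cosφ2·sin²(Δλ/2)=0.5211507291; c=2·atan2(√a, √(1-a))=1.613110411; dist=6371·c=10277.126 ≈ 10277.1 km; running total=10277.1 km
Leg 1 bearing: y=sinΔλ·cosφ2=-0.90608888, x=cosφ1·sinφ2-sinφ1·cosφ2·cosΔλ=-0.42096737; θ=atan2(y, x)=-114.9195° <0 so +360° → 245.0805° ≈ 245.1°
Leg 2: φ1=-0.3974534, φ2=0.5576152, Δφ=0.9550686, Δλ=-3.0956102 rad; a=sin²(Δφ/2)+cosφ1·cosφ2·sin²(Δλ/2)=0.9931872509; c=2·atan2(√a, √(1-a))=2.976325878; dist=6371·c=18962.172 ≈ 18962.2 km; running total=29239.3 km
Leg 2 bearing: y=sinΔλ·cosφ2=-0.03900325, x=cosφ1·sinφ2-sinφ1·cosφ2·cosΔλ=0.15982518; θ=atan2(y, x)=-13.7142° <0 so +360° → 346.2858° ≈ 346.3°
Leg 3: φ1=0.5576152, φ2=0.3683832, Δφ=-0.1892321, Δλ=0.1557113 rad; a=sin²(Δφ/2)+cosφ1·cosφ2·sin²(Δλ/2)=0.0137140689; c=2·atan2(√a, √(1-a))=0.234752835; dist=6371·c=1495.610 ≈ 1495.6 km; running total=30734.9 km
Leg 3 bearing: y=sinΔλ·cosφ2=0.14467845, x=cosφ1·sinφ2-sinφ1·cosφ2·cosΔλ=-0.18213215; θ=atan2(y, x)=141.5378° ≈ 141.5°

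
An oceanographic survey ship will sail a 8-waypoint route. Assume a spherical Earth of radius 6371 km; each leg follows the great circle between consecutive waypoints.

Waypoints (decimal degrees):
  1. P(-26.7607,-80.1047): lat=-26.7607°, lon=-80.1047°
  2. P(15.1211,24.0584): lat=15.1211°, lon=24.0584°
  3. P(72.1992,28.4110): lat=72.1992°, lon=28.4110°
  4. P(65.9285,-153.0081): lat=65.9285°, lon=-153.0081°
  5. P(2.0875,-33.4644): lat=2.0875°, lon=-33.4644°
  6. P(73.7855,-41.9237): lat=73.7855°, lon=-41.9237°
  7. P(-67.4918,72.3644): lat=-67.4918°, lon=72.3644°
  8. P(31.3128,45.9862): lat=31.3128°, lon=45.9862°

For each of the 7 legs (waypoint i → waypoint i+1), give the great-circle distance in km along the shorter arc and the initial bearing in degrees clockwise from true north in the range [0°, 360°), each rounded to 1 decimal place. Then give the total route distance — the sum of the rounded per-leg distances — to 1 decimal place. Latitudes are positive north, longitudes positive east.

Leg 1: dist=12139.1 km, bearing=82.3°
Leg 2: dist=6353.3 km, bearing=1.6°
Leg 3: dist=4655.6 km, bearing=0.9°
Leg 4: dist=11081.2 km, bearing=61.9°
Leg 5: dist=7992.8 km, bearing=357.5°
Leg 6: dist=17635.4 km, bearing=107.0°
Leg 7: dist=11206.7 km, bearing=337.3°
Total: 71064.1 km

Leg 1: φ1=-0.4670623, φ2=0.2639130, Δφ=0.7309753, Δλ=1.8179891 rad; a=sin²(Δφ/2)+cosφ1·cosφ2·sin²(Δλ/2)=0.6641839999; c=2·atan2(√a, √(1-a))=1.905371575; dist=6371·c=12139.122 ≈ 12139.1 km; running total=12139.1 km
Leg 1 bearing: y=sinΔλ·cosφ2=0.93603221, x=cosφ1·sinφ2-sinφ1·cosφ2·cosΔλ=0.12656289; θ=atan2(y, x)=82.2996° ≈ 82.3°
Leg 2: φ1=0.2639130, φ2=1.2601138, Δφ=0.9962008, Δλ=0.0759672 rad; a=sin²(Δφ/2)+cosφ1·cosφ2·sin²(Δλ/2)=0.2286779186; c=2·atan2(√a, √(1-a))=0.997214454; dist=6371·c=6353.253 ≈ 6353.3 km; running total=18492.4 km
Leg 2 bearing: y=sinΔλ·cosφ2=0.02320150, x=cosφ1·sinφ2-sinφ1·cosφ2·cosΔλ=0.83964219; θ=atan2(y, x)=1.5828° ≈ 1.6°
Leg 3: φ1=1.2601138, φ2=1.1506694, Δφ=-0.1094444, Δλ=-3.1663606 rad; a=sin²(Δφ/2)+cosφ1·cosφ2·sin²(Δλ/2)=0.1276637144; c=2·atan2(√a, √(1-a))=0.730752202; dist=6371·c=4655.622 ≈ 4655.6 km; running total=23148.0 km
Leg 3 bearing: y=sinΔλ·cosφ2=0.01010124, x=cosφ1·sinφ2-sinφ1·cosφ2·cosΔλ=0.66735352; θ=atan2(y, x)=0.8672° ≈ 0.9°
Leg 4: φ1=1.1506694, φ2=0.0364337, Δφ=-1.1142356, Δλ=2.0864312 rad; a=sin²(Δφ/2)+cosφ1·cosφ2·sin²(Δλ/2)=0.5838635741; c=2·atan2(√a, √(1-a))=1.739320029; dist=6371·c=11081.208 ≈ 11081.2 km; running total=34229.2 km
Leg 4 bearing: y=sinΔλ·cosφ2=0.86940252, x=cosφ1·sinφ2-sinφ1·cosφ2·cosΔλ=0.46476539; θ=atan2(y, x)=61.8719° ≈ 61.9°
Leg 5: φ1=0.0364337, φ2=1.2877999, Δφ=1.2513662, Δλ=-0.1476426 rad; a=sin²(Δφ/2)+cosφ1·cosφ2·sin²(Δλ/2)=0.3445051419; c=2·atan2(√a, √(1-a))=1.254562118; dist=6371·c=7992.815 ≈ 7992.8 km; running total=42222.0 km
Leg 5 bearing: y=sinΔλ·cosφ2=-0.04107725, x=cosφ1·sinφ2-sinφ1·cosφ2·cosΔλ=0.94952517; θ=atan2(y, x)=-2.4771° <0 so +360° → 357.5229° ≈ 357.5°
Leg 6: φ1=1.2877999, φ2=-1.1779541, Δφ=-2.4657540, Δλ=1.9947036 rad; a=sin²(Δφ/2)+cosφ1·cosφ2·sin²(Δλ/2)=0.9655232471; c=2·atan2(√a, √(1-a))=2.768066647; dist=6371·c=17635.353 ≈ 17635.4 km; running total=59857.4 km
Leg 6 bearing: y=sinΔλ·cosφ2=0.34893215, x=cosφ1·sinφ2-sinφ1·cosφ2·cosΔλ=-0.10676507; θ=atan2(y, x)=107.0129° ≈ 107.0°
Leg 7: φ1=-1.1779541, φ2=0.5465115, Δφ=1.7244656, Δλ=-0.4603864 rad; a=sin²(Δφ/2)+cosφ1·cosφ2·sin²(Δλ/2)=0.5935589692; c=2·atan2(√a, √(1-a))=1.759023767; dist=6371·c=11206.740 ≈ 11206.7 km; running total=71064.1 km
Leg 7 bearing: y=sinΔλ·cosφ2=-0.37957965, x=cosφ1·sinφ2-sinφ1·cosφ2·cosΔλ=0.90603872; θ=atan2(y, x)=-22.7310° <0 so +360° → 337.2690° ≈ 337.3°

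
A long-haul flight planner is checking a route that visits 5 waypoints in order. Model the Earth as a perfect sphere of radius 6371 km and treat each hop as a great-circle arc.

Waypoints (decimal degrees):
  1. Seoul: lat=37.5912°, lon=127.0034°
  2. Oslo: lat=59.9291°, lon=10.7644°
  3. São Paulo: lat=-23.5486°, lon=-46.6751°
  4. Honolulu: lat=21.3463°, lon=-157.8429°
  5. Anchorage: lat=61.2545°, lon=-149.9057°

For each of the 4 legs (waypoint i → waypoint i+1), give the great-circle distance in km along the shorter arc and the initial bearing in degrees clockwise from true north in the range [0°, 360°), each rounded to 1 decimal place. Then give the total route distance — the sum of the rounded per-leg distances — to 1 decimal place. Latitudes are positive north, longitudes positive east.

Leg 1: φ1=0.6560902, φ2=1.0459601, Δφ=0.3898699, Δλ=-2.0287533 rad; a=sin²(Δφ/2)+cosφ1·cosφ2·sin²(Δλ/2)=0.3238100915; c=2·atan2(√a, √(1-a))=1.210683509; dist=6371·c=7713.265 ≈ 7713.3 km; running total=7713.3 km
Leg 1 bearing: y=sinΔλ·cosφ2=-0.44943970, x=cosφ1·sinφ2-sinφ1·cosφ2·cosΔλ=0.82087296; θ=atan2(y, x)=-28.7013° <0 so +360° → 331.2987° ≈ 331.3°
Leg 2: φ1=1.0459601, φ2=-0.4110006, Δφ=-1.4569607, Δλ=-1.0025084 rad; a=sin²(Δφ/2)+cosφ1·cosφ2·sin²(Δλ/2)=0.5492696272; c=2·atan2(√a, √(1-a))=1.669495751; dist=6371·c=10636.357 ≈ 10636.4 km; running total=18349.7 km
Leg 2 bearing: y=sinΔλ·cosφ2=-0.77263455, x=cosφ1·sinφ2-sinφ1·cosφ2·cosΔλ=-0.62715697; θ=atan2(y, x)=-129.0667° <0 so +360° → 230.9333° ≈ 230.9°
Leg 3: φ1=-0.4110006, φ2=0.3725632, Δφ=0.7835638, Δλ=-1.9402441 rad; a=sin²(Δφ/2)+cosφ1·cosφ2·sin²(Δλ/2)=0.7268742836; c=2·atan2(√a, √(1-a))=2.041763716; dist=6371·c=13008.077 ≈ 13008.1 km; running total=31357.8 km
Leg 3 bearing: y=sinΔλ·cosφ2=-0.86855310, x=cosφ1·sinφ2-sinφ1·cosφ2·cosΔλ=0.19931820; θ=atan2(y, x)=-77.0754° <0 so +360° → 282.9246° ≈ 282.9°
Leg 4: φ1=0.3725632, φ2=1.0690927, Δφ=0.6965295, Δλ=0.1385303 rad; a=sin²(Δφ/2)+cosφ1·cosφ2·sin²(Δλ/2)=0.1186088984; c=2·atan2(√a, √(1-a))=0.703191611; dist=6371·c=4480.034 ≈ 4480.0 km; running total=35837.8 km
Leg 4 bearing: y=sinΔλ·cosφ2=0.06640908, x=cosφ1·sinφ2-sinφ1·cosφ2·cosΔλ=0.64323646; θ=atan2(y, x)=5.8945° ≈ 5.9°

Leg 1: dist=7713.3 km, bearing=331.3°
Leg 2: dist=10636.4 km, bearing=230.9°
Leg 3: dist=13008.1 km, bearing=282.9°
Leg 4: dist=4480.0 km, bearing=5.9°
Total: 35837.8 km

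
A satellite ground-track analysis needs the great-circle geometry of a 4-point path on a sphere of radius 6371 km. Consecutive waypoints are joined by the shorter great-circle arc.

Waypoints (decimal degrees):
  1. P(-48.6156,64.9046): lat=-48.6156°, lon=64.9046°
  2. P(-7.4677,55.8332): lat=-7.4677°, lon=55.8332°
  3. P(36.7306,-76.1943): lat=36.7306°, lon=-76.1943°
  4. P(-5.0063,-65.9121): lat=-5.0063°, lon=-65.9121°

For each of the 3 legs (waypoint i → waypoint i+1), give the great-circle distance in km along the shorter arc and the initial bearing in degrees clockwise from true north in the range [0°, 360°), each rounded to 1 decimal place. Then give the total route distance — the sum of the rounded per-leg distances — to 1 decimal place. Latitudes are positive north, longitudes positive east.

Leg 1: φ1=-0.8485023, φ2=-0.1303360, Δφ=0.7181663, Δλ=-0.1583258 rad; a=sin²(Δφ/2)+cosφ1·cosφ2·sin²(Δλ/2)=0.1275925146; c=2·atan2(√a, √(1-a))=0.730538821; dist=6371·c=4654.263 ≈ 4654.3 km; running total=4654.3 km
Leg 1 bearing: y=sinΔλ·cosφ2=-0.15632790, x=cosφ1·sinφ2-sinφ1·cosφ2·cosΔλ=0.64870043; θ=atan2(y, x)=-13.5492° <0 so +360° → 346.4508° ≈ 346.5°
Leg 2: φ1=-0.1303360, φ2=0.6410699, Δφ=0.7714059, Δλ=-2.3043146 rad; a=sin²(Δφ/2)+cosφ1·cosφ2·sin²(Δλ/2)=0.8048705669; c=2·atan2(√a, √(1-a))=2.226530273; dist=6371·c=14185.224 ≈ 14185.2 km; running total=18839.5 km
Leg 2 bearing: y=sinΔλ·cosφ2=-0.59534068, x=cosφ1·sinφ2-sinφ1·cosφ2·cosΔλ=0.52324490; θ=atan2(y, x)=-48.6878° <0 so +360° → 311.3122° ≈ 311.3°
Leg 3: φ1=0.6410699, φ2=-0.0873764, Δφ=-0.7284463, Δλ=0.1794582 rad; a=sin²(Δφ/2)+cosφ1·cosφ2·sin²(Δλ/2)=0.1333061273; c=2·atan2(√a, √(1-a))=0.747504313; dist=6371·c=4762.34998 ≈ 4762.3 km; running total=23601.8 km
Leg 3 bearing: y=sinΔλ·cosφ2=0.17781560, x=cosφ1·sinφ2-sinφ1·cosφ2·cosΔλ=-0.65614330; θ=atan2(y, x)=164.8370° ≈ 164.8°

Leg 1: dist=4654.3 km, bearing=346.5°
Leg 2: dist=14185.2 km, bearing=311.3°
Leg 3: dist=4762.3 km, bearing=164.8°
Total: 23601.8 km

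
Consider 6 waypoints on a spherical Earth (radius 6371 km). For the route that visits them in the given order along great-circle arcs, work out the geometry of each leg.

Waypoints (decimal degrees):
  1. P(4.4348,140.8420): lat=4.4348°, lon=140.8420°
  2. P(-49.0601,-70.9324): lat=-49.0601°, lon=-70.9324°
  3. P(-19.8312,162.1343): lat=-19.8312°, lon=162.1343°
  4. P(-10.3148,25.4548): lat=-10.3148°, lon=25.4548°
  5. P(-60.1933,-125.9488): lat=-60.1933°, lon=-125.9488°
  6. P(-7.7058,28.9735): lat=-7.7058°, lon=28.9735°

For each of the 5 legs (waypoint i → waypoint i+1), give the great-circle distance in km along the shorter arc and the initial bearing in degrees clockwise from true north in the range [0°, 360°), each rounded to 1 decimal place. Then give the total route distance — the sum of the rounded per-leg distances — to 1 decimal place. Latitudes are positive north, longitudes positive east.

Leg 1: φ1=0.0774019, φ2=-0.8562603, Δφ=-0.9336621, Δλ=-3.6961606 rad; a=sin²(Δφ/2)+cosφ1·cosφ2·sin²(Δλ/2)=0.8069019083; c=2·atan2(√a, √(1-a))=2.231666205; dist=6371·c=14217.945 ≈ 14217.9 km; running total=14217.9 km
Leg 1 bearing: y=sinΔλ·cosφ2=0.34504789, x=cosφ1·sinφ2-sinφ1·cosφ2·cosΔλ=-0.71006114; θ=atan2(y, x)=154.0830° ≈ 154.1°
Leg 2: φ1=-0.8562603, φ2=-0.3461197, Δφ=0.5101405, Δλ=4.0677813 rad; a=sin²(Δφ/2)+cosφ1·cosφ2·sin²(Δλ/2)=0.5570605261; c=2·atan2(√a, √(1-a))=1.685166553; dist=6371·c=10736.196 ≈ 10736.2 km; running total=24954.1 km
Leg 2 bearing: y=sinΔλ·cosφ2=-0.75193190, x=cosφ1·sinφ2-sinφ1·cosφ2·cosΔλ=-0.64928792; θ=atan2(y, x)=-130.8104° <0 so +360° → 229.1896° ≈ 229.2°
Leg 3: φ1=-0.3461197, φ2=-0.1800272, Δφ=0.1660925, Δλ=-2.3855073 rad; a=sin²(Δφ/2)+cosφ1·cosφ2·sin²(Δλ/2)=0.8062884214; c=2·atan2(√a, √(1-a))=2.230112945; dist=6371·c=14208.0496 ≈ 14208.0 km; running total=39162.1 km
Leg 3 bearing: y=sinΔλ·cosφ2=-0.67499086, x=cosφ1·sinφ2-sinφ1·cosφ2·cosΔλ=-0.41126263; θ=atan2(y, x)=-121.3534° <0 so +360° → 238.6466° ≈ 238.6°
Leg 4: φ1=-0.1800272, φ2=-1.0505713, Δφ=-0.8705441, Δλ=-2.6424913 rad; a=sin²(Δφ/2)+cosφ1·cosφ2·sin²(Δλ/2)=0.6370084193; c=2·atan2(√a, √(1-a))=1.848363590; dist=6371·c=11775.924 ≈ 11775.9 km; running total=50938.0 km
Leg 4 bearing: y=sinΔλ·cosφ2=-0.23791854, x=cosφ1·sinφ2-sinφ1·cosφ2·cosΔλ=-0.93183128; θ=atan2(y, x)=-165.6770° <0 so +360° → 194.3230° ≈ 194.3°
Leg 5: φ1=-1.0505713, φ2=-0.1344916, Δφ=0.9160797, Δλ=2.7039042 rad; a=sin²(Δφ/2)+cosφ1·cosφ2·sin²(Δλ/2)=0.6649022803; c=2·atan2(√a, √(1-a))=1.906892872; dist=6371·c=12148.814 ≈ 12148.8 km; running total=63086.8 km
Leg 5 bearing: y=sinΔλ·cosφ2=0.42001944, x=cosφ1·sinφ2-sinφ1·cosφ2·cosΔλ=-0.84546592; θ=atan2(y, x)=153.5822° ≈ 153.6°

Leg 1: dist=14217.9 km, bearing=154.1°
Leg 2: dist=10736.2 km, bearing=229.2°
Leg 3: dist=14208.0 km, bearing=238.6°
Leg 4: dist=11775.9 km, bearing=194.3°
Leg 5: dist=12148.8 km, bearing=153.6°
Total: 63086.8 km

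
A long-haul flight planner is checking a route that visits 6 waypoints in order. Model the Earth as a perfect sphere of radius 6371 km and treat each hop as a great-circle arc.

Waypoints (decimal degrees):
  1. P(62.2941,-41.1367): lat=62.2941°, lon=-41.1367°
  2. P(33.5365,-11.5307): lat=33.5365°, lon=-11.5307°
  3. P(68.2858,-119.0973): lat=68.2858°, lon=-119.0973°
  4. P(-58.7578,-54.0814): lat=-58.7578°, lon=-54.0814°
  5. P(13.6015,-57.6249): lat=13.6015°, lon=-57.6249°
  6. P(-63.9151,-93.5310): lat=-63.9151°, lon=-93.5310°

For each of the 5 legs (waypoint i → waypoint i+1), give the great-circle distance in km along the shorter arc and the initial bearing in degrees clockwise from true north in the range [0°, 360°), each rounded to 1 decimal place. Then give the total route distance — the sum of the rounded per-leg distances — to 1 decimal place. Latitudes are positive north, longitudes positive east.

Leg 1: φ1=1.0872371, φ2=0.5853223, Δφ=-0.5019148, Δλ=0.5167222 rad; a=sin²(Δφ/2)+cosφ1·cosφ2·sin²(Δλ/2)=0.0869663652; c=2·atan2(√a, √(1-a))=0.598702986; dist=6371·c=3814.337 ≈ 3814.3 km; running total=3814.3 km
Leg 1 bearing: y=sinΔλ·cosφ2=0.41179326, x=cosφ1·sinφ2-sinφ1·cosφ2·cosΔλ=-0.38475860; θ=atan2(y, x)=133.0562° ≈ 133.1°
Leg 2: φ1=0.5853223, φ2=1.1918120, Δφ=0.6064897, Δλ=-1.8773913 rad; a=sin²(Δφ/2)+cosφ1·cosφ2·sin²(Δλ/2)=0.2899052728; c=2·atan2(√a, √(1-a))=1.137142237; dist=6371·c=7244.733 ≈ 7244.7 km; running total=11059.0 km
Leg 2 bearing: y=sinΔλ·cosφ2=-0.35272380, x=cosφ1·sinφ2-sinφ1·cosφ2·cosΔλ=0.83607819; θ=atan2(y, x)=-22.8739° <0 so +360° → 337.1261° ≈ 337.1°
Leg 3: φ1=1.1918120, φ2=-1.0255171, Δφ=-2.2173291, Δλ=1.1347415 rad; a=sin²(Δφ/2)+cosφ1·cosφ2·sin²(Δλ/2)=0.8566326382; c=2·atan2(√a, √(1-a))=2.364942291; dist=6371·c=15067.047 ≈ 15067.0 km; running total=26126.0 km
Leg 3 bearing: y=sinΔλ·cosφ2=0.47012357, x=cosφ1·sinφ2-sinφ1·cosφ2·cosΔλ=-0.51984274; θ=atan2(y, x)=137.8752° ≈ 137.9°
Leg 4: φ1=-1.0255171, φ2=0.2373910, Δφ=1.2629080, Δλ=-0.0618457 rad; a=sin²(Δφ/2)+cosφ1·cosφ2·sin²(Δλ/2)=0.3489584332; c=2·atan2(√a, √(1-a))=1.263919203; dist=6371·c=8052.429 ≈ 8052.4 km; running total=34178.4 km
Leg 4 bearing: y=sinΔλ·cosφ2=-0.06007296, x=cosφ1·sinφ2-sinφ1·cosφ2·cosΔλ=0.95138689; θ=atan2(y, x)=-3.6130° <0 so +360° → 356.3870° ≈ 356.4°
Leg 5: φ1=0.2373910, φ2=-1.1155289, Δφ=-1.3529199, Δλ=-0.6266797 rad; a=sin²(Δφ/2)+cosφ1·cosφ2·sin²(Δλ/2)=0.4325263103; c=2·atan2(√a, √(1-a))=1.435435971; dist=6371·c=9145.163 ≈ 9145.2 km; running total=43323.6 km
Leg 5 bearing: y=sinΔλ·cosφ2=-0.25786730, x=cosφ1·sinφ2-sinφ1·cosφ2·cosΔλ=-0.95670981; θ=atan2(y, x)=-164.9152° <0 so +360° → 195.0848° ≈ 195.1°

Leg 1: dist=3814.3 km, bearing=133.1°
Leg 2: dist=7244.7 km, bearing=337.1°
Leg 3: dist=15067.0 km, bearing=137.9°
Leg 4: dist=8052.4 km, bearing=356.4°
Leg 5: dist=9145.2 km, bearing=195.1°
Total: 43323.6 km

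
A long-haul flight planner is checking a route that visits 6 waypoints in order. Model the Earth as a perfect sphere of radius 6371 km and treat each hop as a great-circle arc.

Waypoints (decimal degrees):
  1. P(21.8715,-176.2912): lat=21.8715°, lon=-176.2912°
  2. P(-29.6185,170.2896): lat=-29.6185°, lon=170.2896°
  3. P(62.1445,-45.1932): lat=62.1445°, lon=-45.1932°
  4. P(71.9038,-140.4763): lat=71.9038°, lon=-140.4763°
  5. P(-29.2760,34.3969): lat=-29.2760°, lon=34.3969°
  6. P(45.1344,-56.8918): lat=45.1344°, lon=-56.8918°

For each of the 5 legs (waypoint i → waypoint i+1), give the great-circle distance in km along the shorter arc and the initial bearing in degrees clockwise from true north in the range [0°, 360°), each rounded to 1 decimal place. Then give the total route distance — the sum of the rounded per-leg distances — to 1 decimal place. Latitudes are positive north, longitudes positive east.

Leg 1: dist=5902.8 km, bearing=194.6°
Leg 2: dist=15583.9 km, bearing=25.0°
Leg 3: dist=3803.4 km, bearing=326.6°
Leg 4: dist=15264.9 km, bearing=6.6°
Leg 5: dist=12356.8 km, bearing=310.9°
Total: 52911.8 km

Leg 1: φ1=0.3817297, φ2=-0.5169403, Δφ=-0.8986700, Δλ=6.0489761 rad; a=sin²(Δφ/2)+cosφ1·cosφ2·sin²(Δλ/2)=0.1996874340; c=2·atan2(√a, √(1-a))=0.926513574; dist=6371·c=5902.818 ≈ 5902.8 km; running total=5902.8 km
Leg 1 bearing: y=sinΔλ·cosφ2=-0.20175003, x=cosφ1·sinφ2-sinφ1·cosφ2·cosΔλ=-0.77365779; θ=atan2(y, x)=-165.3842° <0 so +360° → 194.6158° ≈ 194.6°
Leg 2: φ1=-0.5169403, φ2=1.0846261, Δφ=1.6015665, Δλ=-3.7608843 rad; a=sin²(Δφ/2)+cosφ1·cosφ2·sin²(Δλ/2)=0.8838568543; c=2·atan2(√a, √(1-a))=2.446061903; dist=6371·c=15583.860 ≈ 15583.9 km; running total=21486.7 km
Leg 2 bearing: y=sinΔλ·cosφ2=0.27121535, x=cosφ1·sinφ2-sinφ1·cosφ2·cosΔλ=0.58056687; θ=atan2(y, x)=25.0399° ≈ 25.0°
Leg 3: φ1=1.0846261, φ2=1.2549581, Δφ=0.1703319, Δλ=-1.6630038 rad; a=sin²(Δφ/2)+cosφ1·cosφ2·sin²(Δλ/2)=0.0864833818; c=2·atan2(√a, √(1-a))=0.596986818; dist=6371·c=3803.403 ≈ 3803.4 km; running total=25290.1 km
Leg 3 bearing: y=sinΔλ·cosφ2=-0.30929387, x=cosφ1·sinφ2-sinφ1·cosφ2·cosΔλ=0.46941807; θ=atan2(y, x)=-33.3804° <0 so +360° → 326.6196° ≈ 326.6°
Leg 4: φ1=1.2549581, φ2=-0.5109626, Δφ=-1.7659206, Δλ=3.0521131 rad; a=sin²(Δφ/2)+cosφ1·cosφ2·sin²(Δλ/2)=0.8673423250; c=2·atan2(√a, √(1-a))=2.395998053; dist=6371·c=15264.904 ≈ 15264.9 km; running total=40555.0 km
Leg 4 bearing: y=sinΔλ·cosφ2=0.07794658, x=cosφ1·sinφ2-sinφ1·cosφ2·cosΔλ=0.67391602; θ=atan2(y, x)=6.5976° ≈ 6.6°
Leg 5: φ1=-0.5109626, φ2=0.7877439, Δφ=1.2987065, Δλ=-1.5932884 rad; a=sin²(Δφ/2)+cosφ1·cosφ2·sin²(Δλ/2)=0.6802183203; c=2·atan2(√a, √(1-a))=1.939532283; dist=6371·c=12356.760 ≈ 12356.8 km; running total=52911.8 km
Leg 5 bearing: y=sinΔλ·cosφ2=-0.70526773, x=cosφ1·sinφ2-sinφ1·cosφ2·cosΔλ=0.61047757; θ=atan2(y, x)=-49.1206° <0 so +360° → 310.8794° ≈ 310.9°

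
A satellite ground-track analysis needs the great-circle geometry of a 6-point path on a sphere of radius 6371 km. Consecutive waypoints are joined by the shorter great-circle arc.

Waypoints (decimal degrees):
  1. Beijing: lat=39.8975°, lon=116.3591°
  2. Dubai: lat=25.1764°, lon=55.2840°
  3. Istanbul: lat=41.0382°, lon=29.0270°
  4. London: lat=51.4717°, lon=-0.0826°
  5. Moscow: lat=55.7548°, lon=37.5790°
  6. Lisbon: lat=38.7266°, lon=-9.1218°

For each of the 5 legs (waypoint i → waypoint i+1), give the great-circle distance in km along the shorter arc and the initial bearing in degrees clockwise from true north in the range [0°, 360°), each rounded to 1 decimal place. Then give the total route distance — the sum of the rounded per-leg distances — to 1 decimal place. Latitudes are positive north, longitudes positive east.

Leg 1: dist=5838.4 km, bearing=273.3°
Leg 2: dist=2995.5 km, bearing=312.6°
Leg 3: dist=2497.9 km, bearing=307.5°
Leg 4: dist=2497.1 km, bearing=64.2°
Leg 5: dist=3902.1 km, bearing=261.0°
Total: 17731.0 km

Leg 1: φ1=0.6963427, φ2=0.4394111, Δφ=-0.2569317, Δλ=-1.0659616 rad; a=sin²(Δφ/2)+cosφ1·cosφ2·sin²(Δλ/2)=0.1956623332; c=2·atan2(√a, √(1-a))=0.916406374; dist=6371·c=5838.425 ≈ 5838.4 km; running total=5838.4 km
Leg 1 bearing: y=sinΔλ·cosφ2=-0.79210731, x=cosφ1·sinφ2-sinφ1·cosφ2·cosΔλ=0.04561090; θ=atan2(y, x)=-86.7044° <0 so +360° → 273.2956° ≈ 273.3°
Leg 2: φ1=0.4394111, φ2=0.7162517, Δφ=0.2768406, Δλ=-0.4582711 rad; a=sin²(Δφ/2)+cosφ1·cosφ2·sin²(Δλ/2)=0.0542548293; c=2·atan2(√a, √(1-a))=0.470172082; dist=6371·c=2995.466 ≈ 2995.5 km; running total=8833.9 km
Leg 2 bearing: y=sinΔλ·cosφ2=-0.33368862, x=cosφ1·sinφ2-sinφ1·cosφ2·cosΔλ=0.30642597; θ=atan2(y, x)=-47.4388° <0 so +360° → 312.5612° ≈ 312.6°
Leg 3: φ1=0.7162517, φ2=0.8983506, Δφ=0.1820989, Δλ=-0.5080584 rad; a=sin²(Δφ/2)+cosφ1·cosφ2·sin²(Δλ/2)=0.0379394996; c=2·atan2(√a, √(1-a))=0.392067613; dist=6371·c=2497.863 ≈ 2497.9 km; running total=11331.8 km
Leg 3 bearing: y=sinΔλ·cosφ2=-0.30303004, x=cosφ1·sinφ2-sinφ1·cosφ2·cosΔλ=0.23275131; θ=atan2(y, x)=-52.4729° <0 so +360° → 307.5271° ≈ 307.5°
Leg 4: φ1=0.8983506, φ2=0.9731048, Δφ=0.0747542, Δλ=0.6573189 rad; a=sin²(Δφ/2)+cosφ1·cosφ2·sin²(Δλ/2)=0.0379156659; c=2·atan2(√a, √(1-a))=0.391942843; dist=6371·c=2497.068 ≈ 2497.1 km; running total=13828.9 km
Leg 4 bearing: y=sinΔλ·cosφ2=0.34382960, x=cosφ1·sinφ2-sinφ1·cosφ2·cosΔλ=0.16641358; θ=atan2(y, x)=64.1730° ≈ 64.2°
Leg 5: φ1=0.9731048, φ2=0.6759067, Δφ=-0.2971982, Δλ=-0.8150827 rad; a=sin²(Δφ/2)+cosφ1·cosφ2·sin²(Δλ/2)=0.0908867177; c=2·atan2(√a, √(1-a))=0.612476909; dist=6371·c=3902.090 ≈ 3902.1 km; running total=17731.0 km
Leg 5 bearing: y=sinΔλ·cosφ2=-0.56777215, x=cosφ1·sinφ2-sinφ1·cosφ2·cosΔλ=-0.09022239; θ=atan2(y, x)=-99.0291° <0 so +360° → 260.9709° ≈ 261.0°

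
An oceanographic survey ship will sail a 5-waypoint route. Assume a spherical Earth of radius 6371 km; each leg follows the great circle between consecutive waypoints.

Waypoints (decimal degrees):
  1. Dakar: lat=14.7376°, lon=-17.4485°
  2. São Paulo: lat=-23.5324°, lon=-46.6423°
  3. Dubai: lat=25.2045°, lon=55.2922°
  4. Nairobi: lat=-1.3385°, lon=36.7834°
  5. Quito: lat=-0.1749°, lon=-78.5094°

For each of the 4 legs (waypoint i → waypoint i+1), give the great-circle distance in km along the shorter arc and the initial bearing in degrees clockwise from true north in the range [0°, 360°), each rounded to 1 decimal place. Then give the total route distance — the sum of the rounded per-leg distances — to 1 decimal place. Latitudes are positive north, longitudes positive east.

Leg 1: φ1=0.2572196, φ2=-0.4107179, Δφ=-0.6679375, Δλ=-0.5095279 rad; a=sin²(Δφ/2)+cosφ1·cosφ2·sin²(Δλ/2)=0.1637643961; c=2·atan2(√a, √(1-a))=0.833253669; dist=6371·c=5308.659 ≈ 5308.7 km; running total=5308.7 km
Leg 1 bearing: y=sinΔλ·cosφ2=-0.44719993, x=cosφ1·sinφ2-sinφ1·cosφ2·cosΔλ=-0.58974121; θ=atan2(y, x)=-142.8270° <0 so +360° → 217.1730° ≈ 217.2°
Leg 2: φ1=-0.4107179, φ2=0.4399015, Δφ=0.8506194, Δλ=1.7790926 rad; a=sin²(Δφ/2)+cosφ1·cosφ2·sin²(Δλ/2)=0.6707864131; c=2·atan2(√a, √(1-a))=1.919386194; dist=6371·c=12228.409 ≈ 12228.4 km; running total=17537.1 km
Leg 2 bearing: y=sinΔλ·cosφ2=0.88523617, x=cosφ1·sinφ2-sinφ1·cosφ2·cosΔλ=0.31572919; θ=atan2(y, x)=70.3707° ≈ 70.4°
Leg 3: φ1=0.4399015, φ2=-0.0233612, Δφ=-0.4632627, Δλ=-0.3230395 rad; a=sin²(Δφ/2)+cosφ1·cosφ2·sin²(Δλ/2)=0.0760942597; c=2·atan2(√a, √(1-a))=0.558951714; dist=6371·c=3561.081 ≈ 3561.1 km; running total=21098.2 km
Leg 3 bearing: y=sinΔλ·cosφ2=-0.31736368, x=cosφ1·sinφ2-sinφ1·cosφ2·cosΔλ=-0.42484819; θ=atan2(y, x)=-143.2401° <0 so +360° → 216.7599° ≈ 216.8°
Leg 4: φ1=-0.0233612, φ2=-0.0030526, Δφ=0.0203087, Δλ=-2.0122390 rad; a=sin²(Δφ/2)+cosφ1·cosφ2·sin²(Δλ/2)=0.7135271879; c=2·atan2(√a, √(1-a))=2.012028968; dist=6371·c=12818.637 ≈ 12818.6 km; running total=33916.8 km
Leg 4 bearing: y=sinΔλ·cosφ2=-0.90413203, x=cosφ1·sinφ2-sinφ1·cosφ2·cosΔλ=-0.01303174; θ=atan2(y, x)=-90.8258° <0 so +360° → 269.1742° ≈ 269.2°

Leg 1: dist=5308.7 km, bearing=217.2°
Leg 2: dist=12228.4 km, bearing=70.4°
Leg 3: dist=3561.1 km, bearing=216.8°
Leg 4: dist=12818.6 km, bearing=269.2°
Total: 33916.8 km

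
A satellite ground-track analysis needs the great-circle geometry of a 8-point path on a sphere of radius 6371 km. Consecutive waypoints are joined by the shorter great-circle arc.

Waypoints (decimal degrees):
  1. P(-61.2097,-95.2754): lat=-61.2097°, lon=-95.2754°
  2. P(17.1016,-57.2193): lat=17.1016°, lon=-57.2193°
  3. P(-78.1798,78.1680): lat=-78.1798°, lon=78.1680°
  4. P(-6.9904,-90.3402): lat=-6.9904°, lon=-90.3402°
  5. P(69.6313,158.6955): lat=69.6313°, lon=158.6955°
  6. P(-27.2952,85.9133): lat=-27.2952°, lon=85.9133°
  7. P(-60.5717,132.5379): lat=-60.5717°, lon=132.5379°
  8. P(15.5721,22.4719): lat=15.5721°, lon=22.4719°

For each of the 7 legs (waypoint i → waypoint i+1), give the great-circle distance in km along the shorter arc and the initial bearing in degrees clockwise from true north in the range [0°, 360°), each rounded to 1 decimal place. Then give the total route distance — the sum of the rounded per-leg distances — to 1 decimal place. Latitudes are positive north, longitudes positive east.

Leg 1: φ1=-1.0683108, φ2=0.2984792, Δφ=1.3667900, Δλ=0.6642042 rad; a=sin²(Δφ/2)+cosφ1·cosφ2·sin²(Δλ/2)=0.4476322390; c=2·atan2(√a, √(1-a))=1.465868370; dist=6371·c=9339.047 ≈ 9339.0 km; running total=9339.0 km
Leg 1 bearing: y=sinΔλ·cosφ2=0.58917705, x=cosφ1·sinφ2-sinφ1·cosφ2·cosΔλ=0.80118717; θ=atan2(y, x)=36.3300° ≈ 36.3°
Leg 2: φ1=0.2984792, φ2=-1.3644949, Δφ=-1.6629741, Δλ=2.3629542 rad; a=sin²(Δφ/2)+cosφ1·cosφ2·sin²(Δλ/2)=0.7136021319; c=2·atan2(√a, √(1-a))=2.012194739; dist=6371·c=12819.693 ≈ 12819.7 km; running total=22158.7 km
Leg 2 bearing: y=sinΔλ·cosφ2=0.14386216, x=cosφ1·sinφ2-sinφ1·cosφ2·cosΔλ=-0.89263665; θ=atan2(y, x)=170.8446° ≈ 170.8°
Leg 3: φ1=-1.3644949, φ2=-0.1220055, Δφ=1.2424894, Δλ=-2.9410229 rad; a=sin²(Δφ/2)+cosφ1·cosφ2·sin²(Δλ/2)=0.5400601185; c=2·atan2(√a, √(1-a))=1.651002531; dist=6371·c=10518.537 ≈ 10518.5 km; running total=32677.2 km
Leg 3 bearing: y=sinΔλ·cosφ2=-0.19774674, x=cosφ1·sinφ2-sinφ1·cosφ2·cosΔλ=-0.97697337; θ=atan2(y, x)=-168.5575° <0 so +360° → 191.4425° ≈ 191.4°
Leg 4: φ1=-0.1220055, φ2=1.2152954, Δφ=1.3373009, Δλ=4.3464929 rad; a=sin²(Δφ/2)+cosφ1·cosφ2·sin²(Δλ/2)=0.6188492888; c=2·atan2(√a, √(1-a))=1.810792158; dist=6371·c=11536.557 ≈ 11536.6 km; running total=44213.8 km
Leg 4 bearing: y=sinΔλ·cosφ2=-0.32501963, x=cosφ1·sinφ2-sinφ1·cosφ2·cosΔλ=0.91534782; θ=atan2(y, x)=-19.5488° <0 so +360° → 340.4512° ≈ 340.5°
Leg 5: φ1=1.2152954, φ2=-0.4763911, Δφ=-1.6916866, Δλ=-1.2702890 rad; a=sin²(Δφ/2)+cosφ1·cosφ2·sin²(Δλ/2)=0.6691727719; c=2·atan2(√a, √(1-a))=1.915954519; dist=6371·c=12206.546 ≈ 12206.5 km; running total=56420.3 km
Leg 5 bearing: y=sinΔλ·cosφ2=-0.84883184, x=cosφ1·sinφ2-sinφ1·cosφ2·cosΔλ=-0.40621030; θ=atan2(y, x)=-115.5735° <0 so +360° → 244.4265° ≈ 244.4°
Leg 6: φ1=-0.4763911, φ2=-1.0571756, Δφ=-0.5807845, Δλ=0.8137528 rad; a=sin²(Δφ/2)+cosφ1·cosφ2·sin²(Δλ/2)=0.1503648619; c=2·atan2(√a, √(1-a))=0.796420137; dist=6371·c=5073.993 ≈ 5074.0 km; running total=61494.3 km
Leg 6 bearing: y=sinΔλ·cosφ2=0.35713576, x=cosφ1·sinφ2-sinφ1·cosφ2·cosΔλ=-0.61925369; θ=atan2(y, x)=150.0271° ≈ 150.0°
Leg 7: φ1=-1.0571756, φ2=0.2717844, Δφ=1.3289600, Δλ=-1.9210141 rad; a=sin²(Δφ/2)+cosφ1·cosφ2·sin²(Δλ/2)=0.6981014239; c=2·atan2(√a, √(1-a))=1.978173867; dist=6371·c=12602.946 ≈ 12602.9 km; running total=74097.2 km
Leg 7 bearing: y=sinΔλ·cosφ2=-0.90481958, x=cosφ1·sinφ2-sinφ1·cosφ2·cosΔλ=-0.15596417; θ=atan2(y, x)=-99.7800° <0 so +360° → 260.2200° ≈ 260.2°

Leg 1: dist=9339.0 km, bearing=36.3°
Leg 2: dist=12819.7 km, bearing=170.8°
Leg 3: dist=10518.5 km, bearing=191.4°
Leg 4: dist=11536.6 km, bearing=340.5°
Leg 5: dist=12206.5 km, bearing=244.4°
Leg 6: dist=5074.0 km, bearing=150.0°
Leg 7: dist=12602.9 km, bearing=260.2°
Total: 74097.2 km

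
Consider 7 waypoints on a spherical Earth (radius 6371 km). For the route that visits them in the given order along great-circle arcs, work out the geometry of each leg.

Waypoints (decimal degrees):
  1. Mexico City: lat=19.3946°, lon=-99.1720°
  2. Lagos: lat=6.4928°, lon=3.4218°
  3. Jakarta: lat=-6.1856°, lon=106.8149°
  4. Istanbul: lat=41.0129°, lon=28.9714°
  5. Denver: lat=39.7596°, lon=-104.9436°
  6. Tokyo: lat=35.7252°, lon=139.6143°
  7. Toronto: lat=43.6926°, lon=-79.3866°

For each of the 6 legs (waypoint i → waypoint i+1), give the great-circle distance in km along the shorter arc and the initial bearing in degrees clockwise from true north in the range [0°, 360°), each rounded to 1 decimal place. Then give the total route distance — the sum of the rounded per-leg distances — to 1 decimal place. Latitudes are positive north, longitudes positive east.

Leg 1: dist=11075.2 km, bearing=79.6°
Leg 2: dist=11558.1 km, bearing=94.8°
Leg 3: dist=9450.9 km, bearing=312.2°
Leg 4: dist=9896.8 km, bearing=326.4°
Leg 5: dist=9335.2 km, bearing=312.5°
Leg 6: dist=10344.3 km, bearing=27.1°
Total: 61660.5 km

Leg 1: φ1=0.3384996, φ2=0.1133207, Δφ=-0.2251789, Δλ=1.7905996 rad; a=sin²(Δφ/2)+cosφ1·cosφ2·sin²(Δλ/2)=0.5833977806; c=2·atan2(√a, √(1-a))=1.738375130; dist=6371·c=11075.188 ≈ 11075.2 km; running total=11075.2 km
Leg 1 bearing: y=sinΔλ·cosφ2=0.96968075, x=cosφ1·sinφ2-sinφ1·cosφ2·cosΔλ=0.17860146; θ=atan2(y, x)=79.5639° ≈ 79.6°
Leg 2: φ1=0.1133207, φ2=-0.1079591, Δφ=-0.2212798, Δλ=1.8045500 rad; a=sin²(Δφ/2)+cosφ1·cosφ2·sin²(Δλ/2)=0.6204946693; c=2·atan2(√a, √(1-a))=1.814181431; dist=6371·c=11558.1499 ≈ 11558.1 km; running total=22633.3 km
Leg 2 bearing: y=sinΔλ·cosφ2=0.96714019, x=cosφ1·sinφ2-sinφ1·cosφ2·cosΔλ=-0.08101846; θ=atan2(y, x)=94.7886° ≈ 94.8°
Leg 3: φ1=-0.1079591, φ2=0.7158101, Δφ=0.8237692, Δλ=-1.3586254 rad; a=sin²(Δφ/2)+cosφ1·cosφ2·sin²(Δλ/2)=0.4563678908; c=2·atan2(√a, √(1-a))=1.483420974; dist=6371·c=9450.875 ≈ 9450.9 km; running total=32084.2 km
Leg 3 bearing: y=sinΔλ·cosφ2=-0.73764160, x=cosφ1·sinφ2-sinφ1·cosφ2·cosΔλ=0.66952956; θ=atan2(y, x)=-47.7712° <0 so +360° → 312.2288° ≈ 312.2°
Leg 4: φ1=0.7158101, φ2=0.6939359, Δφ=-0.0218742, Δλ=-2.3372577 rad; a=sin²(Δφ/2)+cosφ1·cosφ2·sin²(Δλ/2)=0.4913098440; c=2·atan2(√a, √(1-a))=1.553415140; dist=6371·c=9896.808 ≈ 9896.8 km; running total=41981.0 km
Leg 4 bearing: y=sinΔλ·cosφ2=-0.55377306, x=cosφ1·sinφ2-sinφ1·cosφ2·cosΔλ=0.83248623; θ=atan2(y, x)=-33.6320° <0 so +360° → 326.3680° ≈ 326.4°
Leg 5: φ1=0.6939359, φ2=0.6235224, Δφ=-0.0704136, Δλ=4.2683406 rad; a=sin²(Δφ/2)+cosφ1·cosφ2·sin²(Δλ/2)=0.4473305865; c=2·atan2(√a, √(1-a))=1.465261709; dist=6371·c=9335.182 ≈ 9335.2 km; running total=51316.2 km
Leg 5 bearing: y=sinΔλ·cosφ2=-0.73309573, x=cosφ1·sinφ2-sinφ1·cosφ2·cosΔλ=0.67191844; θ=atan2(y, x)=-47.4932° <0 so +360° → 312.5068° ≈ 312.5°
Leg 6: φ1=0.6235224, φ2=0.7625797, Δφ=0.1390574, Δλ=-3.8222868 rad; a=sin²(Δφ/2)+cosφ1·cosφ2·sin²(Δλ/2)=0.5264128118; c=2·atan2(√a, √(1-a))=1.623646550; dist=6371·c=10344.252 ≈ 10344.3 km; running total=61660.5 km
Leg 6 bearing: y=sinΔλ·cosφ2=0.45504294, x=cosφ1·sinφ2-sinφ1·cosφ2·cosΔλ=0.88890122; θ=atan2(y, x)=27.1086° ≈ 27.1°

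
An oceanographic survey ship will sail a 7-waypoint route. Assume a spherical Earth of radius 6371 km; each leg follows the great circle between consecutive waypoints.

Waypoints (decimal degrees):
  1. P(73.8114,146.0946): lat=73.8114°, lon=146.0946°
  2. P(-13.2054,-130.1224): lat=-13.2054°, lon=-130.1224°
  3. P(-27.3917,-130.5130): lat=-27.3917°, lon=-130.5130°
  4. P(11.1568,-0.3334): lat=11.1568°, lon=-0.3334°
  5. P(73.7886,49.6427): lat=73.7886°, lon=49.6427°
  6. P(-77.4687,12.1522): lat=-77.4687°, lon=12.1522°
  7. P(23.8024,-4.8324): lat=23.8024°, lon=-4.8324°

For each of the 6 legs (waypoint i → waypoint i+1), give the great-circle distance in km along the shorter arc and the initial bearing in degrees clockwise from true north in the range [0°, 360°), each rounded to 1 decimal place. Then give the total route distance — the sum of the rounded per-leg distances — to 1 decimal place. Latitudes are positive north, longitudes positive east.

Leg 1: dist=11225.4 km, bearing=99.7°
Leg 2: dist=1578.0 km, bearing=181.4°
Leg 3: dist=14524.3 km, bearing=99.1°
Leg 4: dist=7648.0 km, bearing=13.3°
Leg 5: dist=16989.0 km, bearing=196.8°
Leg 6: dist=11317.1 km, bearing=344.2°
Total: 63281.8 km

Leg 1: φ1=1.2882520, φ2=-0.2304777, Δφ=-1.5187297, Δλ=-4.8208961 rad; a=sin²(Δφ/2)+cosφ1·cosφ2·sin²(Δλ/2)=0.5949952980; c=2·atan2(√a, √(1-a))=1.761948895; dist=6371·c=11225.376 ≈ 11225.4 km; running total=11225.4 km
Leg 1 bearing: y=sinΔλ·cosφ2=0.96783177, x=cosφ1·sinφ2-sinφ1·cosφ2·cosΔλ=-0.16494013; θ=atan2(y, x)=99.6716° ≈ 99.7°
Leg 2: φ1=-0.2304777, φ2=-0.4780754, Δφ=-0.2475976, Δλ=-0.0068173 rad; a=sin²(Δφ/2)+cosφ1·cosφ2·sin²(Δλ/2)=0.0152580544; c=2·atan2(√a, √(1-a))=0.247679591; dist=6371·c=1577.967 ≈ 1578.0 km; running total=12803.4 km
Leg 2 bearing: y=sinΔλ·cosφ2=-0.00605287, x=cosφ1·sinφ2-sinφ1·cosφ2·cosΔλ=-0.24508029; θ=atan2(y, x)=-178.5852° <0 so +360° → 181.4148° ≈ 181.4°
Leg 3: φ1=-0.4780754, φ2=0.1947229, Δφ=0.6727982, Δλ=2.2720626 rad; a=sin²(Δφ/2)+cosφ1·cosφ2·sin²(Δλ/2)=0.8255220168; c=2·atan2(√a, √(1-a))=2.279755420; dist=6371·c=14524.322 ≈ 14524.3 km; running total=27327.7 km
Leg 3 bearing: y=sinΔλ·cosφ2=0.74958672, x=cosφ1·sinφ2-sinφ1·cosφ2·cosΔλ=-0.11942117; θ=atan2(y, x)=99.0521° ≈ 99.1°
Leg 4: φ1=0.1947229, φ2=1.2878540, Δφ=1.0931311, Δλ=0.8722475 rad; a=sin²(Δφ/2)+cosφ1·cosφ2·sin²(Δλ/2)=0.3190240712; c=2·atan2(√a, √(1-a))=1.200435457; dist=6371·c=7647.974 ≈ 7648.0 km; running total=34975.7 km
Leg 4 bearing: y=sinΔλ·cosφ2=0.21379107, x=cosφ1·sinφ2-sinφ1·cosφ2·cosΔλ=0.90735011; θ=atan2(y, x)=13.2583° ≈ 13.3°
Leg 5: φ1=1.2878540, φ2=-1.3520839, Δφ=-2.6399379, Δλ=-0.6543327 rad; a=sin²(Δφ/2)+cosφ1·cosφ2·sin²(Δλ/2)=0.9446497663; c=2·atan2(√a, √(1-a))=2.666607546; dist=6371·c=16988.957 ≈ 16989.0 km; running total=51964.7 km
Leg 5 bearing: y=sinΔλ·cosφ2=-0.13205620, x=cosφ1·sinφ2-sinφ1·cosφ2·cosΔλ=-0.43784415; θ=atan2(y, x)=-163.2164° <0 so +360° → 196.7836° ≈ 196.8°
Leg 6: φ1=-1.3520839, φ2=0.4154302, Δφ=1.7675141, Δλ=-0.2964372 rad; a=sin²(Δφ/2)+cosφ1·cosφ2·sin²(Δλ/2)=0.6020550938; c=2·atan2(√a, √(1-a))=1.776351000; dist=6371·c=11317.132 ≈ 11317.1 km; running total=63281.8 km
Leg 6 bearing: y=sinΔλ·cosφ2=-0.26726819, x=cosφ1·sinφ2-sinφ1·cosφ2·cosΔλ=0.94175726; θ=atan2(y, x)=-15.8438° <0 so +360° → 344.1562° ≈ 344.2°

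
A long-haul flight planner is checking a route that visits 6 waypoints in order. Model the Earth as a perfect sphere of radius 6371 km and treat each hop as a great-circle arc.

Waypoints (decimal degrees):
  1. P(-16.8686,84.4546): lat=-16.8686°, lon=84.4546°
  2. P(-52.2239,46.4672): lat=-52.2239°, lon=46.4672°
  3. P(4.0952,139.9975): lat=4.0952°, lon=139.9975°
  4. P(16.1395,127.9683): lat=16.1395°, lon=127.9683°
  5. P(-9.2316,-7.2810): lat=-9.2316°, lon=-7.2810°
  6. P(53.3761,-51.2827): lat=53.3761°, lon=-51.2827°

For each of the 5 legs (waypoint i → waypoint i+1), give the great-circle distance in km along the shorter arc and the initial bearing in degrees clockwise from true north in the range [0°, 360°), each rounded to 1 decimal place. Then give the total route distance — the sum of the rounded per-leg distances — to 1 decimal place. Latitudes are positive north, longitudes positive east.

Leg 1: φ1=-0.2944126, φ2=-0.9114790, Δφ=-0.6170664, Δλ=-0.6630052 rad; a=sin²(Δφ/2)+cosφ1·cosφ2·sin²(Δλ/2)=0.1543067362; c=2·atan2(√a, √(1-a))=0.807389923; dist=6371·c=5143.881 ≈ 5143.9 km; running total=5143.9 km
Leg 1 bearing: y=sinΔλ·cosφ2=-0.37703414, x=cosφ1·sinφ2-sinφ1·cosφ2·cosΔλ=-0.61630344; θ=atan2(y, x)=-148.5431° <0 so +360° → 211.4569° ≈ 211.5°
Leg 2: φ1=-0.9114790, φ2=0.0714747, Δφ=0.9829537, Δλ=1.6324117 rad; a=sin²(Δφ/2)+cosφ1·cosφ2·sin²(Δλ/2)=0.5470351401; c=2·atan2(√a, √(1-a))=1.665005904; dist=6371·c=10607.753 ≈ 10607.8 km; running total=15751.7 km
Leg 2 bearing: y=sinΔλ·cosφ2=0.99555399, x=cosφ1·sinφ2-sinφ1·cosφ2·cosΔλ=-0.00479983; θ=atan2(y, x)=90.2762° ≈ 90.3°
Leg 3: φ1=0.0714747, φ2=0.2816874, Δφ=0.2102127, Δλ=-0.2099491 rad; a=sin²(Δφ/2)+cosφ1·cosφ2·sin²(Δλ/2)=0.0215263208; c=2·atan2(√a, √(1-a))=0.294500118; dist=6371·c=1876.260 ≈ 1876.3 km; running total=17628.0 km
Leg 3 bearing: y=sinΔλ·cosφ2=-0.20019625, x=cosφ1·sinφ2-sinφ1·cosφ2·cosΔλ=0.21017425; θ=atan2(y, x)=-43.6071° <0 so +360° → 316.3929° ≈ 316.4°
Leg 4: φ1=0.2816874, φ2=-0.1611218, Δφ=-0.4428092, Δλ=-2.3605456 rad; a=sin²(Δφ/2)+cosφ1·cosφ2·sin²(Δλ/2)=0.8589729961; c=2·atan2(√a, √(1-a))=2.371643396; dist=6371·c=15109.740 ≈ 15109.7 km; running total=32737.7 km
Leg 4 bearing: y=sinΔλ·cosφ2=-0.69490485, x=cosφ1·sinφ2-sinφ1·cosφ2·cosΔλ=0.04075302; θ=atan2(y, x)=-86.6437° <0 so +360° → 273.3563° ≈ 273.4°
Leg 5: φ1=-0.1611218, φ2=0.9315887, Δφ=1.0927105, Δλ=-0.7679745 rad; a=sin²(Δφ/2)+cosφ1·cosφ2·sin²(Δλ/2)=0.3525968322; c=2·atan2(√a, √(1-a))=1.271543486; dist=6371·c=8101.004 ≈ 8101.0 km; running total=40838.7 km
Leg 5 bearing: y=sinΔλ·cosφ2=-0.41441793, x=cosφ1·sinφ2-sinφ1·cosφ2·cosΔλ=0.86101510; θ=atan2(y, x)=-25.7021° <0 so +360° → 334.2979° ≈ 334.3°

Leg 1: dist=5143.9 km, bearing=211.5°
Leg 2: dist=10607.8 km, bearing=90.3°
Leg 3: dist=1876.3 km, bearing=316.4°
Leg 4: dist=15109.7 km, bearing=273.4°
Leg 5: dist=8101.0 km, bearing=334.3°
Total: 40838.7 km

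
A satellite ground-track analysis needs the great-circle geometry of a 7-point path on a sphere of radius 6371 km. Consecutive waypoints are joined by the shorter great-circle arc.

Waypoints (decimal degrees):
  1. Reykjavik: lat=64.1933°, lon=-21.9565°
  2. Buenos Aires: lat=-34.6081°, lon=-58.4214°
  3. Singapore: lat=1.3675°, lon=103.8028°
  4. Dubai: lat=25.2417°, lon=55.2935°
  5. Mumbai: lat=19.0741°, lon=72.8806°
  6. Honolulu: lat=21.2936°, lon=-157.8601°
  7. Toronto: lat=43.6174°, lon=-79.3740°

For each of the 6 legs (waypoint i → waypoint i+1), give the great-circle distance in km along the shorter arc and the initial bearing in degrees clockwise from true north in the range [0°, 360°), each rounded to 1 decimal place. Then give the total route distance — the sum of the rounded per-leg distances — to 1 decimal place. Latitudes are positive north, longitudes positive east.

Leg 1: dist=11441.4 km, bearing=210.1°
Leg 2: dist=15884.6 km, bearing=149.6°
Leg 3: dist=5833.8 km, bearing=301.3°
Leg 4: dist=1934.5 km, bearing=107.2°
Leg 5: dist=12900.1 km, bearing=53.4°
Leg 6: dist=7488.6 km, bearing=50.2°
Total: 55483.0 km

Leg 1: φ1=1.1203844, φ2=-0.6040253, Δφ=-1.7244097, Δλ=-0.6364326 rad; a=sin²(Δφ/2)+cosφ1·cosφ2·sin²(Δλ/2)=0.6115793929; c=2·atan2(√a, √(1-a))=1.795850106; dist=6371·c=11441.361 ≈ 11441.4 km; running total=11441.4 km
Leg 1 bearing: y=sinΔλ·cosφ2=-0.48916711, x=cosφ1·sinφ2-sinφ1·cosφ2·cosΔλ=-0.84315817; θ=atan2(y, x)=-149.8794° <0 so +360° → 210.1206° ≈ 210.1°
Leg 2: φ1=-0.6040253, φ2=0.0238674, Δφ=0.6278927, Δλ=2.8313464 rad; a=sin²(Δφ/2)+cosφ1·cosφ2·sin²(Δλ/2)=0.8985466476; c=2·atan2(√a, √(1-a))=2.493262564; dist=6371·c=15884.576 ≈ 15884.6 km; running total=27326.0 km
Leg 2 bearing: y=sinΔλ·cosφ2=0.30520618, x=cosφ1·sinφ2-sinφ1·cosφ2·cosΔλ=-0.52104843; θ=atan2(y, x)=149.6402° ≈ 149.6°
Leg 3: φ1=0.0238674, φ2=0.4405508, Δφ=0.4166834, Δλ=-0.8466470 rad; a=sin²(Δφ/2)+cosφ1·cosφ2·sin²(Δλ/2)=0.1953763018; c=2·atan2(√a, √(1-a))=0.915685165; dist=6371·c=5833.830 ≈ 5833.8 km; running total=33159.8 km
Leg 3 bearing: y=sinΔλ·cosφ2=-0.67754040, x=cosφ1·sinφ2-sinφ1·cosφ2·cosΔλ=0.41201530; θ=atan2(y, x)=-58.6960° <0 so +360° → 301.3040° ≈ 301.3°
Leg 4: φ1=0.4405508, φ2=0.3329058, Δφ=-0.1076449, Δλ=0.3069528 rad; a=sin²(Δφ/2)+cosφ1·cosφ2·sin²(Δλ/2)=0.0228725925; c=2·atan2(√a, √(1-a))=0.303638843; dist=6371·c=1934.483 ≈ 1934.5 km; running total=35094.3 km
Leg 4 bearing: y=sinΔλ·cosφ2=0.28556596, x=cosφ1·sinφ2-sinφ1·cosφ2·cosΔλ=-0.08859926; θ=atan2(y, x)=107.2369° ≈ 107.2°
Leg 5: φ1=0.3329058, φ2=0.3716434, Δφ=0.0387376, Δλ=-4.0271849 rad; a=sin²(Δφ/2)+cosφ1·cosφ2·sin²(Δλ/2)=0.7192915576; c=2·atan2(√a, √(1-a))=2.024817782; dist=6371·c=12900.114 ≈ 12900.1 km; running total=47994.4 km
Leg 5 bearing: y=sinΔλ·cosφ2=0.72143055, x=cosφ1·sinφ2-sinφ1·cosφ2·cosΔλ=0.53589440; θ=atan2(y, x)=53.3942° ≈ 53.4°
Leg 6: φ1=0.3716434, φ2=0.7612672, Δφ=0.3896238, Δλ=1.3698409 rad; a=sin²(Δφ/2)+cosφ1·cosφ2·sin²(Δλ/2)=0.3074225057; c=2·atan2(√a, √(1-a))=1.175420565; dist=6371·c=7488.604 ≈ 7488.6 km; running total=55483.0 km
Leg 6 bearing: y=sinΔλ·cosφ2=0.70939360, x=cosφ1·sinφ2-sinφ1·cosφ2·cosΔλ=0.59026803; θ=atan2(y, x)=50.2370° ≈ 50.2°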